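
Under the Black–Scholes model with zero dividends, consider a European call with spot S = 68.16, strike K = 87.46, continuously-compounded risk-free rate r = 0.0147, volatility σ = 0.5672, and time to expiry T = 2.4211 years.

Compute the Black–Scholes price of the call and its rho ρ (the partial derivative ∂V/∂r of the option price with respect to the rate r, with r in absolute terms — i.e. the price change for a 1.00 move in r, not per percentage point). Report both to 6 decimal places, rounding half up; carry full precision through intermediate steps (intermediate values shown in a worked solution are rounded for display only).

price = 18.597617
ρ = 50.506113

σ√T = 0.5672·√2.4211 = 0.882557
d₁ = (ln(S/K) + (r+σ²/2)T) / (σ√T) = (ln(68.16/87.46) + (0.0147+0.5672²/2)·2.4211) / 0.882557 = (-0.249324 + 0.425043) / 0.882557 = 0.199103
d₂ = d₁ − σ√T = 0.199103 − 0.882557 = -0.683454
e^{−rT} = e^{−0.0147·2.4211} = 0.965036
N(d₁) = 0.578909,  N(d₂) = 0.247160
Call price V = S·N(d₁) − K·e^{−rT}·N(d₂) = 39.458430 − 20.860812 = 18.597617
ρ = K·T·e^{−rT}·N(d₂) = 50.506113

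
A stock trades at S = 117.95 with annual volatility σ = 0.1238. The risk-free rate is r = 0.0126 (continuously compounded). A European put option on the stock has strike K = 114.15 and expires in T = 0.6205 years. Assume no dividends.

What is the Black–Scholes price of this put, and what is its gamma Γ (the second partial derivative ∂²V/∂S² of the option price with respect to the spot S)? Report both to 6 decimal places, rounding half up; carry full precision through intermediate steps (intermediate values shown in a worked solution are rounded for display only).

price = 2.534407
Γ = 0.031133

σ√T = 0.1238·√0.6205 = 0.097520
d₁ = (ln(S/K) + (r+σ²/2)T) / (σ√T) = (ln(117.95/114.15) + (0.0126+0.1238²/2)·0.6205) / 0.097520 = (0.032747 + 0.012573) / 0.097520 = 0.464735
d₂ = d₁ − σ√T = 0.464735 − 0.097520 = 0.367216
e^{−rT} = e^{−0.0126·0.6205} = 0.992212
N(−d₁) = 0.321061,  N(−d₂) = 0.356729
Put price V = K·e^{−rT}·N(−d₂) − S·N(−d₁) = 40.403495 − 37.869088 = 2.534407
φ(d₁) = (1/√(2π))·e^{−d₁²/2} = 0.358105
Γ = φ(d₁) / (S·σ·√T) = 0.031133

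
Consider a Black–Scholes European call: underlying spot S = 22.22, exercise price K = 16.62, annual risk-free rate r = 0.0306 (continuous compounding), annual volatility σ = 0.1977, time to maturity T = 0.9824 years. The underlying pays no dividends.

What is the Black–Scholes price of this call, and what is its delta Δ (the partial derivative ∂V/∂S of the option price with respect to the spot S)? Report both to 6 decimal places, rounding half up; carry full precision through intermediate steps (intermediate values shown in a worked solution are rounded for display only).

σ√T = 0.1977·√0.9824 = 0.195953
d₁ = (ln(S/K) + (r+σ²/2)T) / (σ√T) = (ln(22.22/16.62) + (0.0306+0.1977²/2)·0.9824) / 0.195953 = (0.290386 + 0.049260) / 0.195953 = 1.733308
d₂ = d₁ − σ√T = 1.733308 − 0.195953 = 1.537356
e^{−rT} = e^{−0.0306·0.9824} = 0.970386
N(d₁) = 0.958480,  N(d₂) = 0.937897
Call price V = S·N(d₁) − K·e^{−rT}·N(d₂) = 21.297416 − 15.126227 = 6.171189
Δ = N(d₁) = 0.958480

price = 6.171189
Δ = 0.958480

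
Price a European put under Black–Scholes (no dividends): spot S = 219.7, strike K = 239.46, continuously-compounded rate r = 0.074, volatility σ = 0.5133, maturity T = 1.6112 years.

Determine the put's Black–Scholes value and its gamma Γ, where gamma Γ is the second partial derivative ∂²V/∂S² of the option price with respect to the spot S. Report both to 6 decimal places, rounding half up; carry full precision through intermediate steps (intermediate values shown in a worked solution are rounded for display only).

σ√T = 0.5133·√1.6112 = 0.651547
d₁ = (ln(S/K) + (r+σ²/2)T) / (σ√T) = (ln(219.7/239.46) + (0.074+0.5133²/2)·1.6112) / 0.651547 = (-0.086123 + 0.331486) / 0.651547 = 0.376584
d₂ = d₁ − σ√T = 0.376584 − 0.651547 = -0.274963
e^{−rT} = e^{−0.074·1.6112} = 0.887605
N(−d₁) = 0.353241,  N(−d₂) = 0.608328
Put price V = K·e^{−rT}·N(−d₂) − S·N(−d₁) = 129.297525 − 77.607126 = 51.690399
φ(d₁) = (1/√(2π))·e^{−d₁²/2} = 0.371634
Γ = φ(d₁) / (S·σ·√T) = 0.002596

price = 51.690399
Γ = 0.002596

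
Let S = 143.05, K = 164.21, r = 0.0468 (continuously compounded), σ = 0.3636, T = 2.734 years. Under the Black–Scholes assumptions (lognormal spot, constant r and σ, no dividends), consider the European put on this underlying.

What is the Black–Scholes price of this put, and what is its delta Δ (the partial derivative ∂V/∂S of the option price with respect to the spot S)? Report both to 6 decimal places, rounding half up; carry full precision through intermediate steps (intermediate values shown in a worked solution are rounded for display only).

σ√T = 0.3636·√2.734 = 0.601206
d₁ = (ln(S/K) + (r+σ²/2)T) / (σ√T) = (ln(143.05/164.21) + (0.0468+0.3636²/2)·2.734) / 0.601206 = (-0.137952 + 0.308675) / 0.601206 = 0.283969
d₂ = d₁ − σ√T = 0.283969 − 0.601206 = -0.317237
e^{−rT} = e^{−0.0468·2.734} = 0.879896
N(−d₁) = 0.388217,  N(−d₂) = 0.624468
Put price V = K·e^{−rT}·N(−d₂) − S·N(−d₁) = 90.228021 − 55.534478 = 34.693542
Δ = −N(−d₁) = -0.388217

price = 34.693542
Δ = -0.388217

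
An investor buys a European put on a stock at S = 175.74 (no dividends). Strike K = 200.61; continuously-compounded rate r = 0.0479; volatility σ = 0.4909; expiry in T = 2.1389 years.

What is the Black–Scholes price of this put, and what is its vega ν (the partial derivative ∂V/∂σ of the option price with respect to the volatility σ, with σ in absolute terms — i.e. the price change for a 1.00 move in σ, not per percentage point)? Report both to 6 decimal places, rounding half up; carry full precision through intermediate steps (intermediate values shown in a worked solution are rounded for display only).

σ√T = 0.4909·√2.1389 = 0.717940
d₁ = (ln(S/K) + (r+σ²/2)T) / (σ√T) = (ln(175.74/200.61) + (0.0479+0.4909²/2)·2.1389) / 0.717940 = (-0.132357 + 0.360172) / 0.717940 = 0.317318
d₂ = d₁ − σ√T = 0.317318 − 0.717940 = -0.400622
e^{−rT} = e^{−0.0479·2.1389} = 0.902620
N(−d₁) = 0.375501,  N(−d₂) = 0.655651
Put price V = K·e^{−rT}·N(−d₂) − S·N(−d₁) = 118.721759 − 65.990580 = 52.731179
φ(d₁) = (1/√(2π))·e^{−d₁²/2} = 0.379355
ν = S·φ(d₁)·√T = 97.501485

price = 52.731179
ν = 97.501485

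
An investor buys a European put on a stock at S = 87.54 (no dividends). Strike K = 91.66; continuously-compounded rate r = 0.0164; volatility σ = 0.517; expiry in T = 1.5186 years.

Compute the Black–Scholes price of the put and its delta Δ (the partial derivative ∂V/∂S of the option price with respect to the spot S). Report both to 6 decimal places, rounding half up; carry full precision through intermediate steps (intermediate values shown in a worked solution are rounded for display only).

price = 23.056809
Δ = -0.387647

σ√T = 0.517·√1.5186 = 0.637107
d₁ = (ln(S/K) + (r+σ²/2)T) / (σ√T) = (ln(87.54/91.66) + (0.0164+0.517²/2)·1.5186) / 0.637107 = (-0.045990 + 0.227858) / 0.637107 = 0.285458
d₂ = d₁ − σ√T = 0.285458 − 0.637107 = -0.351649
e^{−rT} = e^{−0.0164·1.5186} = 0.975403
N(−d₁) = 0.387647,  N(−d₂) = 0.637449
Put price V = K·e^{−rT}·N(−d₂) − S·N(−d₁) = 56.991390 − 33.934582 = 23.056809
Δ = −N(−d₁) = -0.387647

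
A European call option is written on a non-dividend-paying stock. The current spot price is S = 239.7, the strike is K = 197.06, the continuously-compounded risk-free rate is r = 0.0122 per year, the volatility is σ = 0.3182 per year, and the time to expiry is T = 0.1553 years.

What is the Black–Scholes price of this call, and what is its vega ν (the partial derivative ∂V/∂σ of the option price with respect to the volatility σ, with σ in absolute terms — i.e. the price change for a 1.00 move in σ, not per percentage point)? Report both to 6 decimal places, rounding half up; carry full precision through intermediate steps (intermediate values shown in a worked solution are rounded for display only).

price = 43.679692
ν = 9.822067

σ√T = 0.3182·√0.1553 = 0.125397
d₁ = (ln(S/K) + (r+σ²/2)T) / (σ√T) = (ln(239.7/197.06) + (0.0122+0.3182²/2)·0.1553) / 0.125397 = (0.195880 + 0.009757) / 0.125397 = 1.639890
d₂ = d₁ − σ√T = 1.639890 − 0.125397 = 1.514493
e^{−rT} = e^{−0.0122·0.1553} = 0.998107
N(d₁) = 0.949486,  N(d₂) = 0.935050
Call price V = S·N(d₁) − K·e^{−rT}·N(d₂) = 227.591792 − 183.912100 = 43.679692
φ(d₁) = (1/√(2π))·e^{−d₁²/2} = 0.103980
ν = S·φ(d₁)·√T = 9.822067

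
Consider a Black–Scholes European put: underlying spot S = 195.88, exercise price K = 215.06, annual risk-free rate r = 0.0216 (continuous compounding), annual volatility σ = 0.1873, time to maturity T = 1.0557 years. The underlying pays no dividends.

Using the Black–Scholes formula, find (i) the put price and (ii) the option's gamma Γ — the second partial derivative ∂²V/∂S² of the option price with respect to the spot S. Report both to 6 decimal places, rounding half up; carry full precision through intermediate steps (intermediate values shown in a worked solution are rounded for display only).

σ√T = 0.1873·√1.0557 = 0.192446
d₁ = (ln(S/K) + (r+σ²/2)T) / (σ√T) = (ln(195.88/215.06) + (0.0216+0.1873²/2)·1.0557) / 0.192446 = (-0.093415 + 0.041321) / 0.192446 = -0.270695
d₂ = d₁ − σ√T = -0.270695 − 0.192446 = -0.463141
e^{−rT} = e^{−0.0216·1.0557} = 0.977455
N(−d₁) = 0.606687,  N(−d₂) = 0.678368
Put price V = K·e^{−rT}·N(−d₂) − S·N(−d₁) = 142.600761 − 118.837881 = 23.762881
φ(d₁) = (1/√(2π))·e^{−d₁²/2} = 0.384590
Γ = φ(d₁) / (S·σ·√T) = 0.010202

price = 23.762881
Γ = 0.010202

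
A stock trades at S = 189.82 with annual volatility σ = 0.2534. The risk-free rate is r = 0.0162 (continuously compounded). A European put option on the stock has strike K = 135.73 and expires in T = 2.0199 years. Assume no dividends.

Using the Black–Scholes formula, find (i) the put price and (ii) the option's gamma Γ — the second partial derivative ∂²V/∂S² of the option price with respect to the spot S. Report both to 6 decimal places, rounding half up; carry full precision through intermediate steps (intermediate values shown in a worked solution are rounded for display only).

σ√T = 0.2534·√2.0199 = 0.360140
d₁ = (ln(S/K) + (r+σ²/2)T) / (σ√T) = (ln(189.82/135.73) + (0.0162+0.2534²/2)·2.0199) / 0.360140 = (0.335409 + 0.097573) / 0.360140 = 1.202258
d₂ = d₁ − σ√T = 1.202258 − 0.360140 = 0.842118
e^{−rT} = e^{−0.0162·2.0199} = 0.967807
N(−d₁) = 0.114632,  N(−d₂) = 0.199861
Put price V = K·e^{−rT}·N(−d₂) − S·N(−d₁) = 26.253824 − 21.759396 = 4.494428
φ(d₁) = (1/√(2π))·e^{−d₁²/2} = 0.193660
Γ = φ(d₁) / (S·σ·√T) = 0.002833

price = 4.494428
Γ = 0.002833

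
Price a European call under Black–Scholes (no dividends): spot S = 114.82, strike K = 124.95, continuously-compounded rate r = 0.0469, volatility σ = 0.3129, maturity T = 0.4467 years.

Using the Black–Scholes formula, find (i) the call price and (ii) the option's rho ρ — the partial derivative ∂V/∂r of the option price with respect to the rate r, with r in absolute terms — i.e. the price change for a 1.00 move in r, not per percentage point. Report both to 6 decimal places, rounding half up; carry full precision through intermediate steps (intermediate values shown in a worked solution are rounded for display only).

price = 6.557572
ρ = 18.659690

σ√T = 0.3129·√0.4467 = 0.209129
d₁ = (ln(S/K) + (r+σ²/2)T) / (σ√T) = (ln(114.82/124.95) + (0.0469+0.3129²/2)·0.4467) / 0.209129 = (-0.084548 + 0.042818) / 0.209129 = -0.199544
d₂ = d₁ − σ√T = -0.199544 − 0.209129 = -0.408673
e^{−rT} = e^{−0.0469·0.4467} = 0.979268
N(d₁) = 0.420919,  N(d₂) = 0.341390
Call price V = S·N(d₁) − K·e^{−rT}·N(d₂) = 48.329880 − 41.772308 = 6.557572
ρ = K·T·e^{−rT}·N(d₂) = 18.659690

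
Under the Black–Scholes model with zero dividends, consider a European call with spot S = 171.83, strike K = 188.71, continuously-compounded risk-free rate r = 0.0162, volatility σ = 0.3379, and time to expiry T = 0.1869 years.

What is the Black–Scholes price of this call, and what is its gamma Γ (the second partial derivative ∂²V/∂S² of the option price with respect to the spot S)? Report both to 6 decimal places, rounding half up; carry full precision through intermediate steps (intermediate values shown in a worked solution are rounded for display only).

price = 4.276509
Γ = 0.013680

σ√T = 0.3379·√0.1869 = 0.146081
d₁ = (ln(S/K) + (r+σ²/2)T) / (σ√T) = (ln(171.83/188.71) + (0.0162+0.3379²/2)·0.1869) / 0.146081 = (-0.093706 + 0.013698) / 0.146081 = -0.547699
d₂ = d₁ − σ√T = -0.547699 − 0.146081 = -0.693780
e^{−rT} = e^{−0.0162·0.1869} = 0.996977
N(d₁) = 0.291949,  N(d₂) = 0.243910
Call price V = S·N(d₁) − K·e^{−rT}·N(d₂) = 50.165644 − 45.889135 = 4.276509
φ(d₁) = (1/√(2π))·e^{−d₁²/2} = 0.343377
Γ = φ(d₁) / (S·σ·√T) = 0.013680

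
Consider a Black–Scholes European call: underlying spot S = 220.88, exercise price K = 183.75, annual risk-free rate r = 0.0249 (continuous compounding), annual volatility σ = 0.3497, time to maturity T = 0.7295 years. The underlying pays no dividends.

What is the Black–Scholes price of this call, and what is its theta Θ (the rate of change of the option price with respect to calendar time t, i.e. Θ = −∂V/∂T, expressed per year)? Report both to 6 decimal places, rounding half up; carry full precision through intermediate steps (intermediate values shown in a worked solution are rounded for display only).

price = 49.239069
Θ = -15.971797

σ√T = 0.3497·√0.7295 = 0.298681
d₁ = (ln(S/K) + (r+σ²/2)T) / (σ√T) = (ln(220.88/183.75) + (0.0249+0.3497²/2)·0.7295) / 0.298681 = (0.184043 + 0.062770) / 0.298681 = 0.826343
d₂ = d₁ − σ√T = 0.826343 − 0.298681 = 0.527661
e^{−rT} = e^{−0.0249·0.7295} = 0.981999
N(d₁) = 0.795695,  N(d₂) = 0.701133
Call price V = S·N(d₁) − K·e^{−rT}·N(d₂) = 175.753151 − 126.514082 = 49.239069
φ(d₁) = (1/√(2π))·e^{−d₁²/2} = 0.283552
Θ = −S·φ(d₁)·σ/(2√T) − r·K·e^{−rT}·N(d₂) = −12.821596 − 3.150201 = -15.971797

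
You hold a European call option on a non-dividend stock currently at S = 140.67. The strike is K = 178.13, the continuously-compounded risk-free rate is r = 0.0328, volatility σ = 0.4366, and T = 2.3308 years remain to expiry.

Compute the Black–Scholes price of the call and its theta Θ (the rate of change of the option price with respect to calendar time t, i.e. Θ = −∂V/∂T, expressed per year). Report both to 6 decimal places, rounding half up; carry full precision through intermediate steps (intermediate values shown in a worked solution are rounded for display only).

σ√T = 0.4366·√2.3308 = 0.666555
d₁ = (ln(S/K) + (r+σ²/2)T) / (σ√T) = (ln(140.67/178.13) + (0.0328+0.4366²/2)·2.3308) / 0.666555 = (-0.236097 + 0.298598) / 0.666555 = 0.093768
d₂ = d₁ − σ√T = 0.093768 − 0.666555 = -0.572788
e^{−rT} = e^{−0.0328·2.3308} = 0.926399
N(d₁) = 0.537353,  N(d₂) = 0.283394
Call price V = S·N(d₁) − K·e^{−rT}·N(d₂) = 75.589469 − 46.765563 = 28.823906
φ(d₁) = (1/√(2π))·e^{−d₁²/2} = 0.397192
Θ = −S·φ(d₁)·σ/(2√T) − r·K·e^{−rT}·N(d₂) = −7.989205 − 1.533910 = -9.523115

price = 28.823906
Θ = -9.523115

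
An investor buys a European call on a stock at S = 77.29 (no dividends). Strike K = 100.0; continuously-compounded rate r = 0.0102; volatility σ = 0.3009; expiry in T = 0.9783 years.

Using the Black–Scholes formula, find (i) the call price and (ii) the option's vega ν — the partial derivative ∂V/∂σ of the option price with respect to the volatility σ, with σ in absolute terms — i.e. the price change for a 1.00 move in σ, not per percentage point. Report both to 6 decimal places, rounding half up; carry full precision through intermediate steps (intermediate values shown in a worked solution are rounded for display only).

price = 2.937239
ν = 24.149411

σ√T = 0.3009·√0.9783 = 0.297617
d₁ = (ln(S/K) + (r+σ²/2)T) / (σ√T) = (ln(77.29/100.0) + (0.0102+0.3009²/2)·0.9783) / 0.297617 = (-0.257606 + 0.054267) / 0.297617 = -0.683223
d₂ = d₁ − σ√T = -0.683223 − 0.297617 = -0.980840
e^{−rT} = e^{−0.0102·0.9783} = 0.990071
N(d₁) = 0.247233,  N(d₂) = 0.163336
Call price V = S·N(d₁) − K·e^{−rT}·N(d₂) = 19.108644 − 16.171406 = 2.937239
φ(d₁) = (1/√(2π))·e^{−d₁²/2} = 0.315898
ν = S·φ(d₁)·√T = 24.149411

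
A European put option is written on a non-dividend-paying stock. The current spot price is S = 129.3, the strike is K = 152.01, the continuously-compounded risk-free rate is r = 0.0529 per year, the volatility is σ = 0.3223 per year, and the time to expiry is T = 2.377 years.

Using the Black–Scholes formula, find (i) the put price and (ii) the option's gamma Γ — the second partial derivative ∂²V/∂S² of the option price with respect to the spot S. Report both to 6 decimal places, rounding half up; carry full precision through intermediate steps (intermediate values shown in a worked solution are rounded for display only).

σ√T = 0.3223·√2.377 = 0.496907
d₁ = (ln(S/K) + (r+σ²/2)T) / (σ√T) = (ln(129.3/152.01) + (0.0529+0.3223²/2)·2.377) / 0.496907 = (-0.161811 + 0.249201) / 0.496907 = 0.175869
d₂ = d₁ − σ√T = 0.175869 − 0.496907 = -0.321038
e^{−rT} = e^{−0.0529·2.377} = 0.881841
N(−d₁) = 0.430198,  N(−d₂) = 0.625909
Put price V = K·e^{−rT}·N(−d₂) − S·N(−d₁) = 83.902295 − 55.624663 = 28.277632
φ(d₁) = (1/√(2π))·e^{−d₁²/2} = 0.392820
Γ = φ(d₁) / (S·σ·√T) = 0.006114

price = 28.277632
Γ = 0.006114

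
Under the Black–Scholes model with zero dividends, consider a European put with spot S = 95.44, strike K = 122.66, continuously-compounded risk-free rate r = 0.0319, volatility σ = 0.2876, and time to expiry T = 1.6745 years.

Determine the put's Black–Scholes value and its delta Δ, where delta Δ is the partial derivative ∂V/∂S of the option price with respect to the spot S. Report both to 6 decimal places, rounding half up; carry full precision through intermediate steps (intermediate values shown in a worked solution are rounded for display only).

price = 28.163811
Δ = -0.634805

σ√T = 0.2876·√1.6745 = 0.372162
d₁ = (ln(S/K) + (r+σ²/2)T) / (σ√T) = (ln(95.44/122.66) + (0.0319+0.2876²/2)·1.6745) / 0.372162 = (-0.250919 + 0.122669) / 0.372162 = -0.344608
d₂ = d₁ − σ√T = -0.344608 − 0.372162 = -0.716770
e^{−rT} = e^{−0.0319·1.6745} = 0.947985
N(−d₁) = 0.634805,  N(−d₂) = 0.763242
Put price V = K·e^{−rT}·N(−d₂) − S·N(−d₁) = 88.749647 − 60.585837 = 28.163811
Δ = −N(−d₁) = -0.634805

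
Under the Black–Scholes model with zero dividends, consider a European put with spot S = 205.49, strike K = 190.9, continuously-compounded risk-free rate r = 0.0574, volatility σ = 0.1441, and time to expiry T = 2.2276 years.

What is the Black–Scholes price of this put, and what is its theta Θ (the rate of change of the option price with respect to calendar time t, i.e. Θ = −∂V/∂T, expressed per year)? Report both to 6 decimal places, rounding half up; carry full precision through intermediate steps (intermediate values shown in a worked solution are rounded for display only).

σ√T = 0.1441·√2.2276 = 0.215071
d₁ = (ln(S/K) + (r+σ²/2)T) / (σ√T) = (ln(205.49/190.9) + (0.0574+0.1441²/2)·2.2276) / 0.215071 = (0.073648 + 0.150992) / 0.215071 = 1.044489
d₂ = d₁ − σ√T = 1.044489 − 0.215071 = 0.829418
e^{−rT} = e^{−0.0574·2.2276} = 0.879973
N(−d₁) = 0.148130,  N(−d₂) = 0.203434
Put price V = K·e^{−rT}·N(−d₂) − S·N(−d₁) = 34.174228 − 30.439140 = 3.735088
φ(d₁) = (1/√(2π))·e^{−d₁²/2} = 0.231213
Θ = −S·φ(d₁)·σ/(2√T) + r·K·e^{−rT}·N(−d₂) = −2.293600 + 1.961601 = -0.331999

price = 3.735088
Θ = -0.331999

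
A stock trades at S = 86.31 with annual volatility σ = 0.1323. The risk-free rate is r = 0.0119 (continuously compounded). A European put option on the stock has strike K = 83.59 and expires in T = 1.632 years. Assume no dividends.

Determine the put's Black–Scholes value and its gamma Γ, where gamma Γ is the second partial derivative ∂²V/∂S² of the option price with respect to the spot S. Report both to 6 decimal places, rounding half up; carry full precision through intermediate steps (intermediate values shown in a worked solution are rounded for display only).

σ√T = 0.1323·√1.632 = 0.169013
d₁ = (ln(S/K) + (r+σ²/2)T) / (σ√T) = (ln(86.31/83.59) + (0.0119+0.1323²/2)·1.632) / 0.169013 = (0.032022 + 0.033703) / 0.169013 = 0.388876
d₂ = d₁ − σ√T = 0.388876 − 0.169013 = 0.219863
e^{−rT} = e^{−0.0119·1.632} = 0.980767
N(−d₁) = 0.348684,  N(−d₂) = 0.412989
Put price V = K·e^{−rT}·N(−d₂) − S·N(−d₁) = 33.857773 − 30.094914 = 3.762860
φ(d₁) = (1/√(2π))·e^{−d₁²/2} = 0.369890
Γ = φ(d₁) / (S·σ·√T) = 0.025357

price = 3.762860
Γ = 0.025357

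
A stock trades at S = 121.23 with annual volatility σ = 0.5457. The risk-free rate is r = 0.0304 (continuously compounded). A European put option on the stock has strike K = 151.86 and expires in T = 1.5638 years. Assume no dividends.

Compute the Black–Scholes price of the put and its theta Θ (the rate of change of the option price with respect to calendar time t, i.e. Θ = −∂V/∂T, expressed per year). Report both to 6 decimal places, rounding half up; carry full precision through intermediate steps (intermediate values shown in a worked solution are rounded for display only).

σ√T = 0.5457·√1.5638 = 0.682409
d₁ = (ln(S/K) + (r+σ²/2)T) / (σ√T) = (ln(121.23/151.86) + (0.0304+0.5457²/2)·1.5638) / 0.682409 = (-0.225269 + 0.280380) / 0.682409 = 0.080759
d₂ = d₁ − σ√T = 0.080759 − 0.682409 = -0.601649
e^{−rT} = e^{−0.0304·1.5638} = 0.953573
N(−d₁) = 0.467817,  N(−d₂) = 0.726296
Put price V = K·e^{−rT}·N(−d₂) − S·N(−d₁) = 105.174639 − 56.713416 = 48.461223
φ(d₁) = (1/√(2π))·e^{−d₁²/2} = 0.397643
Θ = −S·φ(d₁)·σ/(2√T) + r·K·e^{−rT}·N(−d₂) = −10.518100 + 3.197309 = -7.320790

price = 48.461223
Θ = -7.320790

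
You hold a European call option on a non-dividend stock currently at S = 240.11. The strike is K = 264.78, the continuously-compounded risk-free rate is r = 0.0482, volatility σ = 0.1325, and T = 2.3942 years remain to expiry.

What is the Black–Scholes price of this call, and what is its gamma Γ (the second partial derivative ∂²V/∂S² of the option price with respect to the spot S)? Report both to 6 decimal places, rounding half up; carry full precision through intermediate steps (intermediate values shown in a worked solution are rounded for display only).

price = 21.599109
Γ = 0.007962

σ√T = 0.1325·√2.3942 = 0.205020
d₁ = (ln(S/K) + (r+σ²/2)T) / (σ√T) = (ln(240.11/264.78) + (0.0482+0.1325²/2)·2.3942) / 0.205020 = (-0.097802 + 0.136417) / 0.205020 = 0.188347
d₂ = d₁ − σ√T = 0.188347 − 0.205020 = -0.016673
e^{−rT} = e^{−0.0482·2.3942} = 0.891009
N(d₁) = 0.574698,  N(d₂) = 0.493349
Call price V = S·N(d₁) − K·e^{−rT}·N(d₂) = 137.990658 − 116.391549 = 21.599109
φ(d₁) = (1/√(2π))·e^{−d₁²/2} = 0.391929
Γ = φ(d₁) / (S·σ·√T) = 0.007962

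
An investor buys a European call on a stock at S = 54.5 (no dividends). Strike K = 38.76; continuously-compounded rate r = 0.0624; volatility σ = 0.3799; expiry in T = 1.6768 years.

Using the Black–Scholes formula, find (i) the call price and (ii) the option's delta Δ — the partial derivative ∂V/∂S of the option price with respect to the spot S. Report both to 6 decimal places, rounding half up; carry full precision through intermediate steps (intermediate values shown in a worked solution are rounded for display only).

price = 21.684766
Δ = 0.875228

σ√T = 0.3799·√1.6768 = 0.491937
d₁ = (ln(S/K) + (r+σ²/2)T) / (σ√T) = (ln(54.5/38.76) + (0.0624+0.3799²/2)·1.6768) / 0.491937 = (0.340812 + 0.225634) / 0.491937 = 1.151458
d₂ = d₁ − σ√T = 1.151458 − 0.491937 = 0.659521
e^{−rT} = e^{−0.0624·1.6768} = 0.900656
N(d₁) = 0.875228,  N(d₂) = 0.745219
Call price V = S·N(d₁) − K·e^{−rT}·N(d₂) = 47.699932 − 26.015167 = 21.684766
Δ = N(d₁) = 0.875228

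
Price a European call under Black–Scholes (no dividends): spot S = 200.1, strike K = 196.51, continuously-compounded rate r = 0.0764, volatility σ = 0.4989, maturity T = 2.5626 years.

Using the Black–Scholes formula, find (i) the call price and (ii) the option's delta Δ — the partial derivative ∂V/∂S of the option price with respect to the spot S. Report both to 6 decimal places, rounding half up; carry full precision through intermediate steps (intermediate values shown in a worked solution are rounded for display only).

price = 77.274139
Δ = 0.747657

σ√T = 0.4989·√2.5626 = 0.798645
d₁ = (ln(S/K) + (r+σ²/2)T) / (σ√T) = (ln(200.1/196.51) + (0.0764+0.4989²/2)·2.5626) / 0.798645 = (0.018104 + 0.514700) / 0.798645 = 0.667134
d₂ = d₁ − σ√T = 0.667134 − 0.798645 = -0.131511
e^{−rT} = e^{−0.0764·2.5626} = 0.822191
N(d₁) = 0.747657,  N(d₂) = 0.447686
Call price V = S·N(d₁) − K·e^{−rT}·N(d₂) = 149.606134 − 72.331995 = 77.274139
Δ = N(d₁) = 0.747657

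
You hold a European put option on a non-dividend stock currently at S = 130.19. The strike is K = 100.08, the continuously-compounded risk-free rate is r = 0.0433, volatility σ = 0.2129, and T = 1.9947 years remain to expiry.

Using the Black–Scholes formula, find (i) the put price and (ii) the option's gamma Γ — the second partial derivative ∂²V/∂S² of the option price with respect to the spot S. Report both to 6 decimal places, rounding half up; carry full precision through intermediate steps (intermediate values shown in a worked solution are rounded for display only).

σ√T = 0.2129·√1.9947 = 0.300687
d₁ = (ln(S/K) + (r+σ²/2)T) / (σ√T) = (ln(130.19/100.08) + (0.0433+0.2129²/2)·1.9947) / 0.300687 = (0.263025 + 0.131577) / 0.300687 = 1.312335
d₂ = d₁ − σ√T = 1.312335 − 0.300687 = 1.011648
e^{−rT} = e^{−0.0433·1.9947} = 0.917254
N(−d₁) = 0.094704,  N(−d₂) = 0.155853
Put price V = K·e^{−rT}·N(−d₂) − S·N(−d₁) = 14.307138 − 12.329460 = 1.977678
φ(d₁) = (1/√(2π))·e^{−d₁²/2} = 0.168630
Γ = φ(d₁) / (S·σ·√T) = 0.004308

price = 1.977678
Γ = 0.004308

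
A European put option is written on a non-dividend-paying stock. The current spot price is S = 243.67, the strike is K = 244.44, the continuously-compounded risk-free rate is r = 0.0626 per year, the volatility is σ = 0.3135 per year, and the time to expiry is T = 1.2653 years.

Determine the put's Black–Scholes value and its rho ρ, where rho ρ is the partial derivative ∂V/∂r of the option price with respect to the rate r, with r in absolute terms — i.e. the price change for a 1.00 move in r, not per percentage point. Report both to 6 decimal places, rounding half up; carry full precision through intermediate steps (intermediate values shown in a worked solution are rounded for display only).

price = 24.685400
ρ = -138.384628

σ√T = 0.3135·√1.2653 = 0.352642
d₁ = (ln(S/K) + (r+σ²/2)T) / (σ√T) = (ln(243.67/244.44) + (0.0626+0.3135²/2)·1.2653) / 0.352642 = (-0.003155 + 0.141386) / 0.352642 = 0.391987
d₂ = d₁ − σ√T = 0.391987 − 0.352642 = 0.039344
e^{−rT} = e^{−0.0626·1.2653} = 0.923848
N(−d₁) = 0.347534,  N(−d₂) = 0.484308
Put price V = K·e^{−rT}·N(−d₂) − S·N(−d₁) = 109.369025 − 84.683625 = 24.685400
ρ = −K·T·e^{−rT}·N(−d₂) = -138.384628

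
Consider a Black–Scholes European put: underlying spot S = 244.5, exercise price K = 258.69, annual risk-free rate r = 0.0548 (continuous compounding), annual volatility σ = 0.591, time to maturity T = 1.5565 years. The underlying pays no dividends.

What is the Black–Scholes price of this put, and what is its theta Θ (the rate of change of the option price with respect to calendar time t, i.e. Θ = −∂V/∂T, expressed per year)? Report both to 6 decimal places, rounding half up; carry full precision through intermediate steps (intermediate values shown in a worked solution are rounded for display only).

σ√T = 0.591·√1.5565 = 0.737330
d₁ = (ln(S/K) + (r+σ²/2)T) / (σ√T) = (ln(244.5/258.69) + (0.0548+0.591²/2)·1.5565) / 0.737330 = (-0.056415 + 0.357124) / 0.737330 = 0.407835
d₂ = d₁ − σ√T = 0.407835 − 0.737330 = -0.329495
e^{−rT} = e^{−0.0548·1.5565} = 0.918240
N(−d₁) = 0.341697,  N(−d₂) = 0.629109
Put price V = K·e^{−rT}·N(−d₂) − S·N(−d₁) = 149.438363 − 83.545024 = 65.893339
φ(d₁) = (1/√(2π))·e^{−d₁²/2} = 0.367107
Θ = −S·φ(d₁)·σ/(2√T) + r·K·e^{−rT}·N(−d₂) = −21.259542 + 8.189222 = -13.070319

price = 65.893339
Θ = -13.070319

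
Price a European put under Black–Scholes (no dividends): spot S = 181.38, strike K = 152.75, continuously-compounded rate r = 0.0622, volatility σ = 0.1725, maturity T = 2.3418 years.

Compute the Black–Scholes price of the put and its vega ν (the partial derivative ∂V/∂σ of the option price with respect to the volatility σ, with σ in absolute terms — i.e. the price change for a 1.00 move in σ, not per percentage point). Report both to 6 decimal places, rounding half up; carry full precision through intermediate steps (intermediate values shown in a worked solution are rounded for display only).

price = 2.266488
ν = 45.448575

σ√T = 0.1725·√2.3418 = 0.263976
d₁ = (ln(S/K) + (r+σ²/2)T) / (σ√T) = (ln(181.38/152.75) + (0.0622+0.1725²/2)·2.3418) / 0.263976 = (0.171792 + 0.180502) / 0.263976 = 1.334567
d₂ = d₁ − σ√T = 1.334567 − 0.263976 = 1.070591
e^{−rT} = e^{−0.0622·2.3418} = 0.864452
N(−d₁) = 0.091009,  N(−d₂) = 0.142177
Put price V = K·e^{−rT}·N(−d₂) − S·N(−d₁) = 18.773717 − 16.507229 = 2.266488
φ(d₁) = (1/√(2π))·e^{−d₁²/2} = 0.163740
ν = S·φ(d₁)·√T = 45.448575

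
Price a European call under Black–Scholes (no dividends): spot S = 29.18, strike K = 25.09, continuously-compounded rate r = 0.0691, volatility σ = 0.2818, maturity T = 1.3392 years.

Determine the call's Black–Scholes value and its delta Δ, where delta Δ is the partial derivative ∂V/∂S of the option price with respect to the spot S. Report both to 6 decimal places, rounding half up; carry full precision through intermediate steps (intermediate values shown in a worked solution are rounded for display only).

σ√T = 0.2818·√1.3392 = 0.326110
d₁ = (ln(S/K) + (r+σ²/2)T) / (σ√T) = (ln(29.18/25.09) + (0.0691+0.2818²/2)·1.3392) / 0.326110 = (0.151014 + 0.145712) / 0.326110 = 0.909898
d₂ = d₁ − σ√T = 0.909898 − 0.326110 = 0.583789
e^{−rT} = e^{−0.0691·1.3392} = 0.911614
N(d₁) = 0.818562,  N(d₂) = 0.720319
Call price V = S·N(d₁) − K·e^{−rT}·N(d₂) = 23.885637 − 16.475413 = 7.410224
Δ = N(d₁) = 0.818562

price = 7.410224
Δ = 0.818562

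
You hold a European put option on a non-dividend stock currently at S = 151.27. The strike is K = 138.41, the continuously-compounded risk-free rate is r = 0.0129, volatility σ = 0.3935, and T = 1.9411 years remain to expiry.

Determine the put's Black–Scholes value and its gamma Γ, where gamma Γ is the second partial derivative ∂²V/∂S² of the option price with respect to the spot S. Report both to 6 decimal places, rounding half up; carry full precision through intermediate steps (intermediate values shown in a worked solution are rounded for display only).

σ√T = 0.3935·√1.9411 = 0.548237
d₁ = (ln(S/K) + (r+σ²/2)T) / (σ√T) = (ln(151.27/138.41) + (0.0129+0.3935²/2)·1.9411) / 0.548237 = (0.088846 + 0.175322) / 0.548237 = 0.481850
d₂ = d₁ − σ√T = 0.481850 − 0.548237 = -0.066387
e^{−rT} = e^{−0.0129·1.9411} = 0.975271
N(−d₁) = 0.314956,  N(−d₂) = 0.526465
Put price V = K·e^{−rT}·N(−d₂) − S·N(−d₁) = 71.066075 − 47.643418 = 23.422657
φ(d₁) = (1/√(2π))·e^{−d₁²/2} = 0.355216
Γ = φ(d₁) / (S·σ·√T) = 0.004283

price = 23.422657
Γ = 0.004283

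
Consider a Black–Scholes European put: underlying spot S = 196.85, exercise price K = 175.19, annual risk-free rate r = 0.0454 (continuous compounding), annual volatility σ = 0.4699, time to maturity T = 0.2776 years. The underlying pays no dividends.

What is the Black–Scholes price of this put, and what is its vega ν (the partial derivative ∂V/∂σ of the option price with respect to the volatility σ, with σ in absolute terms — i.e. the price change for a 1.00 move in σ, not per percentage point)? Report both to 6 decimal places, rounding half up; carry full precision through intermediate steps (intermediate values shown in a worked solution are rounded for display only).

σ√T = 0.4699·√0.2776 = 0.247580
d₁ = (ln(S/K) + (r+σ²/2)T) / (σ√T) = (ln(196.85/175.19) + (0.0454+0.4699²/2)·0.2776) / 0.247580 = (0.116571 + 0.043251) / 0.247580 = 0.645537
d₂ = d₁ − σ√T = 0.645537 − 0.247580 = 0.397957
e^{−rT} = e^{−0.0454·0.2776} = 0.987476
N(−d₁) = 0.259290,  N(−d₂) = 0.345331
Put price V = K·e^{−rT}·N(−d₂) − S·N(−d₁) = 59.740853 − 51.041182 = 8.699670
φ(d₁) = (1/√(2π))·e^{−d₁²/2} = 0.323907
ν = S·φ(d₁)·√T = 33.594342

price = 8.699670
ν = 33.594342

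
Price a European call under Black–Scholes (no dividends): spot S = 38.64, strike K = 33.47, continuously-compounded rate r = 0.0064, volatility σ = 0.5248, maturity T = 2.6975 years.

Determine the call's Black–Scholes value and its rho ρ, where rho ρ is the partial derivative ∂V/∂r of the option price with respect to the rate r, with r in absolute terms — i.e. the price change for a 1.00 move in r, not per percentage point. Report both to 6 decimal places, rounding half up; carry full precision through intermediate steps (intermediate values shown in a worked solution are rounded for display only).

σ√T = 0.5248·√2.6975 = 0.861935
d₁ = (ln(S/K) + (r+σ²/2)T) / (σ√T) = (ln(38.64/33.47) + (0.0064+0.5248²/2)·2.6975) / 0.861935 = (0.143638 + 0.388730) / 0.861935 = 0.617643
d₂ = d₁ − σ√T = 0.617643 − 0.861935 = -0.244292
e^{−rT} = e^{−0.0064·2.6975} = 0.982884
N(d₁) = 0.731595,  N(d₂) = 0.403502
Call price V = S·N(d₁) − K·e^{−rT}·N(d₂) = 28.268823 − 13.274075 = 14.994748
ρ = K·T·e^{−rT}·N(d₂) = 35.806816

price = 14.994748
ρ = 35.806816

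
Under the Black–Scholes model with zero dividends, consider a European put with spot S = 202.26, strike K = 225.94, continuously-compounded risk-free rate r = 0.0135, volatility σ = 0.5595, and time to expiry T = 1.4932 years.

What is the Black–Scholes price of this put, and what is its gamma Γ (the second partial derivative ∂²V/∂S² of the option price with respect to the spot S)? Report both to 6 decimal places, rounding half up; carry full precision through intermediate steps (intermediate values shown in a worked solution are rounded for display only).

price = 66.738051
Γ = 0.002822

σ√T = 0.5595·√1.4932 = 0.683690
d₁ = (ln(S/K) + (r+σ²/2)T) / (σ√T) = (ln(202.26/225.94) + (0.0135+0.5595²/2)·1.4932) / 0.683690 = (-0.110715 + 0.253874) / 0.683690 = 0.209391
d₂ = d₁ − σ√T = 0.209391 − 0.683690 = -0.474299
e^{−rT} = e^{−0.0135·1.4932} = 0.980044
N(−d₁) = 0.417071,  N(−d₂) = 0.682357
Put price V = K·e^{−rT}·N(−d₂) − S·N(−d₁) = 151.094924 − 84.356873 = 66.738051
φ(d₁) = (1/√(2π))·e^{−d₁²/2} = 0.390292
Γ = φ(d₁) / (S·σ·√T) = 0.002822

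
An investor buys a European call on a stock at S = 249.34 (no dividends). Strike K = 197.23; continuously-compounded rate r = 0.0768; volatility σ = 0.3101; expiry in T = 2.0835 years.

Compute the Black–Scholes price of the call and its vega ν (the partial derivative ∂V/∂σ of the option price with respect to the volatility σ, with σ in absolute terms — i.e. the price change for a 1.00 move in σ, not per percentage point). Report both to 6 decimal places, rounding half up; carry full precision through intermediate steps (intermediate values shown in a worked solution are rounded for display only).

price = 90.652674
ν = 77.969663

σ√T = 0.3101·√2.0835 = 0.447609
d₁ = (ln(S/K) + (r+σ²/2)T) / (σ√T) = (ln(249.34/197.23) + (0.0768+0.3101²/2)·2.0835) / 0.447609 = (0.234447 + 0.260190) / 0.447609 = 1.105064
d₂ = d₁ − σ√T = 1.105064 − 0.447609 = 0.657456
e^{−rT} = e^{−0.0768·2.0835} = 0.852133
N(d₁) = 0.865434,  N(d₂) = 0.744556
Call price V = S·N(d₁) − K·e^{−rT}·N(d₂) = 215.787353 − 125.134679 = 90.652674
φ(d₁) = (1/√(2π))·e^{−d₁²/2} = 0.216639
ν = S·φ(d₁)·√T = 77.969663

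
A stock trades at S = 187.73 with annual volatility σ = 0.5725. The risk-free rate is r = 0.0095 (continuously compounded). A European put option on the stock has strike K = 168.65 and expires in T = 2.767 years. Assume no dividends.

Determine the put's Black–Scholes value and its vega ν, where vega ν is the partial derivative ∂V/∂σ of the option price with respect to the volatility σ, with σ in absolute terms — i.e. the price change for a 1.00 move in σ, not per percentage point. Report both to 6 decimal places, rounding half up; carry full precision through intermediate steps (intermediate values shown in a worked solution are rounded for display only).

σ√T = 0.5725·√2.767 = 0.952314
d₁ = (ln(S/K) + (r+σ²/2)T) / (σ√T) = (ln(187.73/168.65) + (0.0095+0.5725²/2)·2.767) / 0.952314 = (0.107179 + 0.479737) / 0.952314 = 0.616306
d₂ = d₁ − σ√T = 0.616306 − 0.952314 = -0.336008
e^{−rT} = e^{−0.0095·2.767} = 0.974056
N(−d₁) = 0.268846,  N(−d₂) = 0.631568
Put price V = K·e^{−rT}·N(−d₂) − S·N(−d₁) = 103.750477 − 50.470529 = 53.279948
φ(d₁) = (1/√(2π))·e^{−d₁²/2} = 0.329937
ν = S·φ(d₁)·√T = 103.031182

price = 53.279948
ν = 103.031182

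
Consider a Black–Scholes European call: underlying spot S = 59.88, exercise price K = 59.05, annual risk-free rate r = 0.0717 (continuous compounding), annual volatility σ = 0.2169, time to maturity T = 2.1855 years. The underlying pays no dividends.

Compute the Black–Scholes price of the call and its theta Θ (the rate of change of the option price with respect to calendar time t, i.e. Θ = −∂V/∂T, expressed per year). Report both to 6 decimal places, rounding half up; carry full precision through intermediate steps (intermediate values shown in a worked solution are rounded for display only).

price = 12.687699
Θ = -3.713613

σ√T = 0.2169·√2.1855 = 0.320653
d₁ = (ln(S/K) + (r+σ²/2)T) / (σ√T) = (ln(59.88/59.05) + (0.0717+0.2169²/2)·2.1855) / 0.320653 = (0.013958 + 0.208109) / 0.320653 = 0.692548
d₂ = d₁ − σ√T = 0.692548 − 0.320653 = 0.371895
e^{−rT} = e^{−0.0717·2.1855} = 0.854960
N(d₁) = 0.755703,  N(d₂) = 0.645015
Call price V = S·N(d₁) − K·e^{−rT}·N(d₂) = 45.251520 − 32.563822 = 12.687699
φ(d₁) = (1/√(2π))·e^{−d₁²/2} = 0.313878
Θ = −S·φ(d₁)·σ/(2√T) − r·K·e^{−rT}·N(d₂) = −1.378787 − 2.334826 = -3.713613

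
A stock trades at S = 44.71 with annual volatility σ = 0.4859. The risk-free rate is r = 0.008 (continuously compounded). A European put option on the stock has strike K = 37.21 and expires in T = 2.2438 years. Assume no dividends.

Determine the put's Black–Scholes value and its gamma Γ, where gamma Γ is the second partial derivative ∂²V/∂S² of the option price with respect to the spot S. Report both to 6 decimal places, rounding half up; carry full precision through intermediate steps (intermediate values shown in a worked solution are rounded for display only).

σ√T = 0.4859·√2.2438 = 0.727845
d₁ = (ln(S/K) + (r+σ²/2)T) / (σ√T) = (ln(44.71/37.21) + (0.008+0.4859²/2)·2.2438) / 0.727845 = (0.183620 + 0.282830) / 0.727845 = 0.640863
d₂ = d₁ − σ√T = 0.640863 − 0.727845 = -0.086982
e^{−rT} = e^{−0.008·2.2438} = 0.982210
N(−d₁) = 0.260806,  N(−d₂) = 0.534657
Put price V = K·e^{−rT}·N(−d₂) − S·N(−d₁) = 19.540656 − 11.660624 = 7.880033
φ(d₁) = (1/√(2π))·e^{−d₁²/2} = 0.324883
Γ = φ(d₁) / (S·σ·√T) = 0.009983

price = 7.880033
Γ = 0.009983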